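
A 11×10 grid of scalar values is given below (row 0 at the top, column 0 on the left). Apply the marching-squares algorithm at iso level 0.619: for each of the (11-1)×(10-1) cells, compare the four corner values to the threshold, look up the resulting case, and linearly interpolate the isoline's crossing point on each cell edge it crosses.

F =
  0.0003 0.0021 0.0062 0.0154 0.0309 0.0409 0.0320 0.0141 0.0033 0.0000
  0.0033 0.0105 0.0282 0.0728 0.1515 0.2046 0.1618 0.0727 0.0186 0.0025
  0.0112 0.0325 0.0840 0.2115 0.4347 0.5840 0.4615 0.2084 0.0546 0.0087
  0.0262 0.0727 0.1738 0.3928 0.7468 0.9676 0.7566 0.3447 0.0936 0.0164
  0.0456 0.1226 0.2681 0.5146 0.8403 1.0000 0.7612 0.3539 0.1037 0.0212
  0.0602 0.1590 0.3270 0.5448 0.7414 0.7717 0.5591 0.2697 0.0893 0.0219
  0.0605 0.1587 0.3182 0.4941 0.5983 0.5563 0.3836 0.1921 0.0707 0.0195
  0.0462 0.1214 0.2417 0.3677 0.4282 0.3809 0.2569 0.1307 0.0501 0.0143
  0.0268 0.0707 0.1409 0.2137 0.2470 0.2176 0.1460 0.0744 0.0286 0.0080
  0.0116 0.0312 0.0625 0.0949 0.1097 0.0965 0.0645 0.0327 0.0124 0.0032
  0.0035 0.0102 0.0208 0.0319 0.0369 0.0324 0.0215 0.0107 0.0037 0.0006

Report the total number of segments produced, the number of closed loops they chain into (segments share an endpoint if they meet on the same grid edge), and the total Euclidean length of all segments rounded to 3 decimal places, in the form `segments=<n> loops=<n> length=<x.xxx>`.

segments=12 loops=1 length=10.654

cell (2,3): code 0100 → (2.591,4.000)–(3.000,3.639)
cell (2,4): code 1100 → (2.091,5.000)–(2.591,4.000)
cell (2,5): code 1100 → (2.534,6.000)–(2.091,5.000)
cell (2,6): code 1000 → (3.000,6.334)–(2.534,6.000)
cell (3,3): code 0110 → (3.000,3.639)–(4.000,3.321)
cell (3,6): code 1001 → (4.000,6.349)–(3.000,6.334)
cell (4,3): code 0110 → (4.000,3.321)–(5.000,3.377)
cell (4,5): code 1011 → (5.000,5.718)–(4.704,6.000)
cell (4,6): code 0001 → (4.704,6.000)–(4.000,6.349)
cell (5,3): code 0010 → (5.000,3.377)–(5.855,4.000)
cell (5,4): code 0011 → (5.855,4.000)–(5.709,5.000)
cell (5,5): code 0001 → (5.709,5.000)–(5.000,5.718)
total: 12 segments, chained into 1 closed loop(s), length Σ = 10.654124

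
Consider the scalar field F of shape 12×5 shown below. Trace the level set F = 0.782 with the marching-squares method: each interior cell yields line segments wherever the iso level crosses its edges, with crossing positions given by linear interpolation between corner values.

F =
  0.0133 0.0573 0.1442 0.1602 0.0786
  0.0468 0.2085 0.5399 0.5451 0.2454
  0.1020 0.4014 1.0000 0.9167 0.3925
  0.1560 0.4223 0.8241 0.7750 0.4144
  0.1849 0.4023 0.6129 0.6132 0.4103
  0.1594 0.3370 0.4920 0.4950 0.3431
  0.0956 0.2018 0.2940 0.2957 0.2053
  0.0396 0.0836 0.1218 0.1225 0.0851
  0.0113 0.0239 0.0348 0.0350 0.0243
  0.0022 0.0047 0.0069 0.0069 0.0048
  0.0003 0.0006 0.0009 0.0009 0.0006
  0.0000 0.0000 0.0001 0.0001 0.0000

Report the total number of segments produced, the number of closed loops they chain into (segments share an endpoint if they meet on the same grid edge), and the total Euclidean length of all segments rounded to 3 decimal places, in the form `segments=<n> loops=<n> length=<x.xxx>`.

segments=8 loops=1 length=5.322

cell (1,1): code 0100 → (1.526,2.000)–(2.000,1.636)
cell (1,2): code 1100 → (1.638,3.000)–(1.526,2.000)
cell (1,3): code 1000 → (2.000,3.257)–(1.638,3.000)
cell (2,1): code 0110 → (2.000,1.636)–(3.000,1.895)
cell (2,2): code 1011 → (3.000,2.857)–(2.951,3.000)
cell (2,3): code 0001 → (2.951,3.000)–(2.000,3.257)
cell (3,1): code 0010 → (3.000,1.895)–(3.199,2.000)
cell (3,2): code 0001 → (3.199,2.000)–(3.000,2.857)
total: 8 segments, chained into 1 closed loop(s), length Σ = 5.322300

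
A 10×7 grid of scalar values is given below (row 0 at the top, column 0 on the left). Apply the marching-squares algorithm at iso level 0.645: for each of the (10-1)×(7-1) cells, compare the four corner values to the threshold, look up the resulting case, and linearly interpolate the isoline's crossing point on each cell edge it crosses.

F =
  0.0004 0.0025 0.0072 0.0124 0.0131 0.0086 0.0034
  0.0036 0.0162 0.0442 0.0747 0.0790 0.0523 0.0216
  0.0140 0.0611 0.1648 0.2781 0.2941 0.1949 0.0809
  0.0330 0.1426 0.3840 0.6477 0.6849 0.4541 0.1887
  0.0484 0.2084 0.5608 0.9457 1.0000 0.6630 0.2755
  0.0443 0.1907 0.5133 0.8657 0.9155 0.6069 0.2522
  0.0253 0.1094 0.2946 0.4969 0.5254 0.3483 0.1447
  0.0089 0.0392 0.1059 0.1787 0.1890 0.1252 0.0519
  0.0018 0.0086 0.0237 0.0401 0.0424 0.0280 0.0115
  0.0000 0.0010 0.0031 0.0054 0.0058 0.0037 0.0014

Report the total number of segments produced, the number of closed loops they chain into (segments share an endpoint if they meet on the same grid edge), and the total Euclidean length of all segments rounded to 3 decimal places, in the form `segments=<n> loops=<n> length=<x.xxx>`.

segments=12 loops=1 length=8.826

cell (2,2): code 0100 → (2.993,3.000)–(3.000,2.990)
cell (2,3): code 1100 → (2.898,4.000)–(2.993,3.000)
cell (2,4): code 1000 → (3.000,4.173)–(2.898,4.000)
cell (3,2): code 0110 → (3.000,2.990)–(4.000,2.219)
cell (3,4): code 1101 → (3.914,5.000)–(3.000,4.173)
cell (3,5): code 1000 → (4.000,5.046)–(3.914,5.000)
cell (4,2): code 0110 → (4.000,2.219)–(5.000,2.374)
cell (4,4): code 1011 → (5.000,4.877)–(4.321,5.000)
cell (4,5): code 0001 → (4.321,5.000)–(4.000,5.046)
cell (5,2): code 0010 → (5.000,2.374)–(5.598,3.000)
cell (5,3): code 0011 → (5.598,3.000)–(5.693,4.000)
cell (5,4): code 0001 → (5.693,4.000)–(5.000,4.877)
total: 12 segments, chained into 1 closed loop(s), length Σ = 8.825790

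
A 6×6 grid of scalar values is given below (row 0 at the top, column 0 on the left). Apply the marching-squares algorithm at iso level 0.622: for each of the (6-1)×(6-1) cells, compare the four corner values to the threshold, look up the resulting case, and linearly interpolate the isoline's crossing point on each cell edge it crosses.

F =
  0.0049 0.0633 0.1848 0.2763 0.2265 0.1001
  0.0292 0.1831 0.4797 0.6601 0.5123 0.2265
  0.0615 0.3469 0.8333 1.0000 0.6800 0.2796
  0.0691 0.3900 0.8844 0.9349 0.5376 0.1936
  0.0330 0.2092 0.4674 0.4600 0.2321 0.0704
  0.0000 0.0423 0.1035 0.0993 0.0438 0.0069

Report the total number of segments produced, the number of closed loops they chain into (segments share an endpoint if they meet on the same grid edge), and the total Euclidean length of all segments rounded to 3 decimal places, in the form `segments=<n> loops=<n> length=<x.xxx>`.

segments=12 loops=1 length=8.415

cell (0,2): code 0100 → (0.901,3.000)–(1.000,2.789)
cell (0,3): code 1000 → (1.000,3.258)–(0.901,3.000)
cell (1,1): code 0100 → (1.402,2.000)–(2.000,1.566)
cell (1,2): code 1110 → (1.000,2.789)–(1.402,2.000)
cell (1,3): code 1101 → (1.654,4.000)–(1.000,3.258)
cell (1,4): code 1000 → (2.000,4.145)–(1.654,4.000)
cell (2,1): code 0110 → (2.000,1.566)–(3.000,1.469)
cell (2,3): code 1011 → (3.000,3.788)–(2.407,4.000)
cell (2,4): code 0001 → (2.407,4.000)–(2.000,4.145)
cell (3,1): code 0010 → (3.000,1.469)–(3.629,2.000)
cell (3,2): code 0011 → (3.629,2.000)–(3.659,3.000)
cell (3,3): code 0001 → (3.659,3.000)–(3.000,3.788)
total: 12 segments, chained into 1 closed loop(s), length Σ = 8.415225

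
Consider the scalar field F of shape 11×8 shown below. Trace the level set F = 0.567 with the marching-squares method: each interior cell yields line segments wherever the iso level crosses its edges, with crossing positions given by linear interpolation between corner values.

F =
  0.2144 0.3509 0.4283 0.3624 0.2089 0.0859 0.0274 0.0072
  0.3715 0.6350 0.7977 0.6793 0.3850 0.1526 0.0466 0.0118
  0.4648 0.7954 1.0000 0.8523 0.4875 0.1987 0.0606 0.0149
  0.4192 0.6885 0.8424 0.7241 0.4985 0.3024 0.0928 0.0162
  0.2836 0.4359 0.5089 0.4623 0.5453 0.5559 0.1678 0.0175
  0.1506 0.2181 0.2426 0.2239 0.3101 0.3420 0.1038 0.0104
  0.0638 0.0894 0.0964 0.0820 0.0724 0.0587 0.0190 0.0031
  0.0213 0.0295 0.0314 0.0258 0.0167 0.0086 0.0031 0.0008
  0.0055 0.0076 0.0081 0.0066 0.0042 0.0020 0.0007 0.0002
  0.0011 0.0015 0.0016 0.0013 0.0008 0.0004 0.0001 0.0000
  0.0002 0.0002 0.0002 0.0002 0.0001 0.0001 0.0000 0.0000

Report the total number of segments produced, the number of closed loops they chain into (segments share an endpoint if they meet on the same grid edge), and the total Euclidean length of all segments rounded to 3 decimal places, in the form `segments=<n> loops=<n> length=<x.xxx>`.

segments=12 loops=1 length=10.841

cell (0,0): code 0100 → (0.761,1.000)–(1.000,0.742)
cell (0,1): code 1100 → (0.375,2.000)–(0.761,1.000)
cell (0,2): code 1100 → (0.646,3.000)–(0.375,2.000)
cell (0,3): code 1000 → (1.000,3.382)–(0.646,3.000)
cell (1,0): code 0110 → (1.000,0.742)–(2.000,0.309)
cell (1,3): code 1001 → (2.000,3.782)–(1.000,3.382)
cell (2,0): code 0110 → (2.000,0.309)–(3.000,0.549)
cell (2,3): code 1001 → (3.000,3.696)–(2.000,3.782)
cell (3,0): code 0010 → (3.000,0.549)–(3.481,1.000)
cell (3,1): code 0011 → (3.481,1.000)–(3.826,2.000)
cell (3,2): code 0011 → (3.826,2.000)–(3.600,3.000)
cell (3,3): code 0001 → (3.600,3.000)–(3.000,3.696)
total: 12 segments, chained into 1 closed loop(s), length Σ = 10.840695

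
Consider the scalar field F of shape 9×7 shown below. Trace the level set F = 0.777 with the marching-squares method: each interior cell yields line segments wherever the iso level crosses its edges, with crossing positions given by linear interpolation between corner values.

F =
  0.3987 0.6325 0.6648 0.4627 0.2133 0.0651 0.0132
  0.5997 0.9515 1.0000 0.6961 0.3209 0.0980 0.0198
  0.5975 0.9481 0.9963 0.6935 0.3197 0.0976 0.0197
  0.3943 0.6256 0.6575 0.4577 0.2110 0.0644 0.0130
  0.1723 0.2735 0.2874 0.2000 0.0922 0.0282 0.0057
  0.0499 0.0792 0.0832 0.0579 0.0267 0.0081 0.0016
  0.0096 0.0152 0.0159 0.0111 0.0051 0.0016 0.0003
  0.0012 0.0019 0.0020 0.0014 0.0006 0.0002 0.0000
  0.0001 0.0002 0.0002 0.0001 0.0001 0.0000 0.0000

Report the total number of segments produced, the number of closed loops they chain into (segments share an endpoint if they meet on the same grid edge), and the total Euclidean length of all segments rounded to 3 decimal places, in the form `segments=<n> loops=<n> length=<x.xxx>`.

cell (0,0): code 0100 → (0.453,1.000)–(1.000,0.504)
cell (0,1): code 1100 → (0.335,2.000)–(0.453,1.000)
cell (0,2): code 1000 → (1.000,2.734)–(0.335,2.000)
cell (1,0): code 0110 → (1.000,0.504)–(2.000,0.512)
cell (1,2): code 1001 → (2.000,2.724)–(1.000,2.734)
cell (2,0): code 0010 → (2.000,0.512)–(2.531,1.000)
cell (2,1): code 0011 → (2.531,1.000)–(2.647,2.000)
cell (2,2): code 0001 → (2.647,2.000)–(2.000,2.724)
total: 8 segments, chained into 1 closed loop(s), length Σ = 7.434937

segments=8 loops=1 length=7.435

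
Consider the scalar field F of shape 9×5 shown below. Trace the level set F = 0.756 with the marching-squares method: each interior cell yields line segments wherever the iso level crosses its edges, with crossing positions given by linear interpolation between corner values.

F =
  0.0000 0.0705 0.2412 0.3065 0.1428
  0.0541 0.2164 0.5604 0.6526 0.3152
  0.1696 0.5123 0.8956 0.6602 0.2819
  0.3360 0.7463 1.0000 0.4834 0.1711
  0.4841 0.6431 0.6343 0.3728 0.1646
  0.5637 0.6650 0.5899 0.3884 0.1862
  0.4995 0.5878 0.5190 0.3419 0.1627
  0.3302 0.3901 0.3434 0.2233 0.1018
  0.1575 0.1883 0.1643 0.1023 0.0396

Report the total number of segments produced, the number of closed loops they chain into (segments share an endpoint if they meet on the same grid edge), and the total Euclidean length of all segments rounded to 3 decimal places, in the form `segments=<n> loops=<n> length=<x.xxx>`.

cell (1,1): code 0100 → (1.584,2.000)–(2.000,1.636)
cell (1,2): code 1000 → (2.000,2.593)–(1.584,2.000)
cell (2,1): code 0110 → (2.000,1.636)–(3.000,1.038)
cell (2,2): code 1001 → (3.000,2.472)–(2.000,2.593)
cell (3,1): code 0010 → (3.000,1.038)–(3.667,2.000)
cell (3,2): code 0001 → (3.667,2.000)–(3.000,2.472)
total: 6 segments, chained into 1 closed loop(s), length Σ = 5.438126

segments=6 loops=1 length=5.438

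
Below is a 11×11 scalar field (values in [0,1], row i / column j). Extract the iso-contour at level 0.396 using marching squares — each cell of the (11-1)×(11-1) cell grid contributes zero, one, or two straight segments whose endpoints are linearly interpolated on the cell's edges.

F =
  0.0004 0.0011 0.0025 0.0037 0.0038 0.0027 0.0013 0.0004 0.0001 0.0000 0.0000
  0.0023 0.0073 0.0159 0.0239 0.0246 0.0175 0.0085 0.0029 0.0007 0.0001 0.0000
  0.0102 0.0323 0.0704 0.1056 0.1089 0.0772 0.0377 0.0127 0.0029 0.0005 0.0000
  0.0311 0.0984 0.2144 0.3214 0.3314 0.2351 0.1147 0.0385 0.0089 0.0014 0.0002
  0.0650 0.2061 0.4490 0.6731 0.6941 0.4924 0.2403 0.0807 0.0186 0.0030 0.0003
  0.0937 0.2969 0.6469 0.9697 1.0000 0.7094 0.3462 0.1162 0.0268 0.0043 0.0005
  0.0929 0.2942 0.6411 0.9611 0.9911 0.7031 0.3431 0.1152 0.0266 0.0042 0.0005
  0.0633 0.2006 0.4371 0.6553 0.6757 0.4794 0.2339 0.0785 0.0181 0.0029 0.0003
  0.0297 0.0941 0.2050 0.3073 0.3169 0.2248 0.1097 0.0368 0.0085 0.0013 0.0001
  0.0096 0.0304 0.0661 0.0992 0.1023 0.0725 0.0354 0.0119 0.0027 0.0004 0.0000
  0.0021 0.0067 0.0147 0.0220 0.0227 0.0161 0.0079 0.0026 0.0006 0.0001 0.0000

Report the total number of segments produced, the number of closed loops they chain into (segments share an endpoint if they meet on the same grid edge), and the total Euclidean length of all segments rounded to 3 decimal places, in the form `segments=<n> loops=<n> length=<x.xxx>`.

cell (3,1): code 0100 → (3.774,2.000)–(4.000,1.782)
cell (3,2): code 1100 → (3.212,3.000)–(3.774,2.000)
cell (3,3): code 1100 → (3.178,4.000)–(3.212,3.000)
cell (3,4): code 1100 → (3.625,5.000)–(3.178,4.000)
cell (3,5): code 1000 → (4.000,5.382)–(3.625,5.000)
cell (4,1): code 0110 → (4.000,1.782)–(5.000,1.283)
cell (4,5): code 1001 → (5.000,5.863)–(4.000,5.382)
cell (5,1): code 0110 → (5.000,1.283)–(6.000,1.293)
cell (5,5): code 1001 → (6.000,5.853)–(5.000,5.863)
cell (6,1): code 0110 → (6.000,1.293)–(7.000,1.826)
cell (6,5): code 1001 → (7.000,5.340)–(6.000,5.853)
cell (7,1): code 0010 → (7.000,1.826)–(7.177,2.000)
cell (7,2): code 0011 → (7.177,2.000)–(7.745,3.000)
cell (7,3): code 0011 → (7.745,3.000)–(7.780,4.000)
cell (7,4): code 0011 → (7.780,4.000)–(7.328,5.000)
cell (7,5): code 0001 → (7.328,5.000)–(7.000,5.340)
total: 16 segments, chained into 1 closed loop(s), length Σ = 14.544746

segments=16 loops=1 length=14.545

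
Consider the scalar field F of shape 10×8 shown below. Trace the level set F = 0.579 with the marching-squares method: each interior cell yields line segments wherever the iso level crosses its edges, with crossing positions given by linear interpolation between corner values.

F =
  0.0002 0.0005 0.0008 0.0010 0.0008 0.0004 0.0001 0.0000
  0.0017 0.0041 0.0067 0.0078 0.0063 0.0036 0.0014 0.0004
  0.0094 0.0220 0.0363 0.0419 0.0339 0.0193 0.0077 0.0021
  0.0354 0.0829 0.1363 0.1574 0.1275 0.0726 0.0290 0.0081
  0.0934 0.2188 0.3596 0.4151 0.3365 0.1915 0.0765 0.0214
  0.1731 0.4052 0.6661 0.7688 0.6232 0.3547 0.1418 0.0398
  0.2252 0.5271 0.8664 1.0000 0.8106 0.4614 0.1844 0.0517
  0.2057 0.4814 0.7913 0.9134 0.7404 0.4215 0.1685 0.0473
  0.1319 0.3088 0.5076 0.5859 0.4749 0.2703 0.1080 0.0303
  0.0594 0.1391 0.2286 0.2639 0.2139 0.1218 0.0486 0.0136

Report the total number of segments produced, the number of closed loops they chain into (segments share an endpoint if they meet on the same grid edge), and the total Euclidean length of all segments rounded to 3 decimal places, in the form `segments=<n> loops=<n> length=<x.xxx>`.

segments=14 loops=1 length=10.957

cell (4,1): code 0100 → (4.716,2.000)–(5.000,1.666)
cell (4,2): code 1100 → (4.463,3.000)–(4.716,2.000)
cell (4,3): code 1100 → (4.846,4.000)–(4.463,3.000)
cell (4,4): code 1000 → (5.000,4.165)–(4.846,4.000)
cell (5,1): code 0110 → (5.000,1.666)–(6.000,1.153)
cell (5,4): code 1001 → (6.000,4.663)–(5.000,4.165)
cell (6,1): code 0110 → (6.000,1.153)–(7.000,1.315)
cell (6,4): code 1001 → (7.000,4.506)–(6.000,4.663)
cell (7,1): code 0010 → (7.000,1.315)–(7.748,2.000)
cell (7,2): code 0111 → (7.748,2.000)–(8.000,2.912)
cell (7,3): code 1011 → (8.000,3.062)–(7.608,4.000)
cell (7,4): code 0001 → (7.608,4.000)–(7.000,4.506)
cell (8,2): code 0010 → (8.000,2.912)–(8.021,3.000)
cell (8,3): code 0001 → (8.021,3.000)–(8.000,3.062)
total: 14 segments, chained into 1 closed loop(s), length Σ = 10.957145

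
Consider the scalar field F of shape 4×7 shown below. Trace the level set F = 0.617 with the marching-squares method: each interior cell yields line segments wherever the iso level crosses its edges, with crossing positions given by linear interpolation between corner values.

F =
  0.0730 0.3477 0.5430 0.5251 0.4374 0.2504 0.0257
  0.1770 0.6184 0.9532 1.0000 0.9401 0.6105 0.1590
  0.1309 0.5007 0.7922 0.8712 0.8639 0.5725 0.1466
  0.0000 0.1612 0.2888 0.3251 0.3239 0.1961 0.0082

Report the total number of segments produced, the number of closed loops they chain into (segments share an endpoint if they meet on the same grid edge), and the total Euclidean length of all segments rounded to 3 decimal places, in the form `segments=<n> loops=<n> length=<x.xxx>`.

segments=12 loops=1 length=10.232

cell (0,0): code 0100 → (0.995,1.000)–(1.000,0.997)
cell (0,1): code 1100 → (0.180,2.000)–(0.995,1.000)
cell (0,2): code 1100 → (0.194,3.000)–(0.180,2.000)
cell (0,3): code 1100 → (0.357,4.000)–(0.194,3.000)
cell (0,4): code 1000 → (1.000,4.980)–(0.357,4.000)
cell (1,0): code 0010 → (1.000,0.997)–(1.012,1.000)
cell (1,1): code 0111 → (1.012,1.000)–(2.000,1.399)
cell (1,4): code 1001 → (2.000,4.847)–(1.000,4.980)
cell (2,1): code 0010 → (2.000,1.399)–(2.348,2.000)
cell (2,2): code 0011 → (2.348,2.000)–(2.465,3.000)
cell (2,3): code 0011 → (2.465,3.000)–(2.457,4.000)
cell (2,4): code 0001 → (2.457,4.000)–(2.000,4.847)
total: 12 segments, chained into 1 closed loop(s), length Σ = 10.232299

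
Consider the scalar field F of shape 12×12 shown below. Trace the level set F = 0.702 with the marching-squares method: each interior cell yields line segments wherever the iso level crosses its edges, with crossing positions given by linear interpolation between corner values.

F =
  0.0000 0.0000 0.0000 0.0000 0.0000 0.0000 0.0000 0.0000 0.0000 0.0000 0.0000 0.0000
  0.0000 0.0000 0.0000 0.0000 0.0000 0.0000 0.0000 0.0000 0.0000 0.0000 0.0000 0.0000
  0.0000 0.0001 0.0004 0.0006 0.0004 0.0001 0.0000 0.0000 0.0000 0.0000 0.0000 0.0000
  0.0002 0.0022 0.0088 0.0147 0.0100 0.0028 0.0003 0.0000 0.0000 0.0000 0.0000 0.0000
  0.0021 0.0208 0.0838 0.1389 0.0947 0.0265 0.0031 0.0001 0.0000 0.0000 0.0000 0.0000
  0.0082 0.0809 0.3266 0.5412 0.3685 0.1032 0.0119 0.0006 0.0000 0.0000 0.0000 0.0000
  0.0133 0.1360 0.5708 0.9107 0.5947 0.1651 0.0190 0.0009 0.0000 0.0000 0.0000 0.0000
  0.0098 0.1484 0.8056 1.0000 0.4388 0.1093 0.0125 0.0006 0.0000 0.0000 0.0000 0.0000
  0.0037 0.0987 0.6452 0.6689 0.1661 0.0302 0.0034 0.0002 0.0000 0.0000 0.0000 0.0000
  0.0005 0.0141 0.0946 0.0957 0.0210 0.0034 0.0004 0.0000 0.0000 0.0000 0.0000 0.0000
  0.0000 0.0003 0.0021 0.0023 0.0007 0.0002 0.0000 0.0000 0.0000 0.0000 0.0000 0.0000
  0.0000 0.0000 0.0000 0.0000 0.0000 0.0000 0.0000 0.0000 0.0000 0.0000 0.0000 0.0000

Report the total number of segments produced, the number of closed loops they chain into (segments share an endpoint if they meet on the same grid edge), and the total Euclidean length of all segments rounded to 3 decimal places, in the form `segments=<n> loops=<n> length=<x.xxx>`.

cell (5,2): code 0100 → (5.435,3.000)–(6.000,2.386)
cell (5,3): code 1000 → (6.000,3.660)–(5.435,3.000)
cell (6,1): code 0100 → (6.559,2.000)–(7.000,1.842)
cell (6,2): code 1110 → (6.000,2.386)–(6.559,2.000)
cell (6,3): code 1001 → (7.000,3.531)–(6.000,3.660)
cell (7,1): code 0010 → (7.000,1.842)–(7.646,2.000)
cell (7,2): code 0011 → (7.646,2.000)–(7.900,3.000)
cell (7,3): code 0001 → (7.900,3.000)–(7.000,3.531)
total: 8 segments, chained into 1 closed loop(s), length Σ = 6.600950

segments=8 loops=1 length=6.601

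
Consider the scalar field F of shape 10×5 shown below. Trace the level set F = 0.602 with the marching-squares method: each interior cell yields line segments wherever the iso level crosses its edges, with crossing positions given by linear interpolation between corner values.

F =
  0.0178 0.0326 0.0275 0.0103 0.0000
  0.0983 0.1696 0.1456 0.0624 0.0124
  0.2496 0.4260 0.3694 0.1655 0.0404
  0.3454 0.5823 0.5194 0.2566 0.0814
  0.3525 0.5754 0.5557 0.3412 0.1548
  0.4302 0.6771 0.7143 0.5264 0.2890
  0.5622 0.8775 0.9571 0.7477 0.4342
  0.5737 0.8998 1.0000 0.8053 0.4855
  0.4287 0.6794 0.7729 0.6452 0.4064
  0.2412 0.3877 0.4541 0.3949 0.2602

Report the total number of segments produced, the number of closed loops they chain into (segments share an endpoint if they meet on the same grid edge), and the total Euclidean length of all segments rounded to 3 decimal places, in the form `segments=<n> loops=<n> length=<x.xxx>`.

cell (4,0): code 0100 → (4.262,1.000)–(5.000,0.696)
cell (4,1): code 1100 → (4.292,2.000)–(4.262,1.000)
cell (4,2): code 1000 → (5.000,2.598)–(4.292,2.000)
cell (5,0): code 0110 → (5.000,0.696)–(6.000,0.126)
cell (5,2): code 1101 → (5.342,3.000)–(5.000,2.598)
cell (5,3): code 1000 → (6.000,3.465)–(5.342,3.000)
cell (6,0): code 0110 → (6.000,0.126)–(7.000,0.087)
cell (6,3): code 1001 → (7.000,3.636)–(6.000,3.465)
cell (7,0): code 0110 → (7.000,0.087)–(8.000,0.691)
cell (7,3): code 1001 → (8.000,3.181)–(7.000,3.636)
cell (8,0): code 0010 → (8.000,0.691)–(8.265,1.000)
cell (8,1): code 0011 → (8.265,1.000)–(8.536,2.000)
cell (8,2): code 0011 → (8.536,2.000)–(8.173,3.000)
cell (8,3): code 0001 → (8.173,3.000)–(8.000,3.181)
total: 14 segments, chained into 1 closed loop(s), length Σ = 12.249715

segments=14 loops=1 length=12.250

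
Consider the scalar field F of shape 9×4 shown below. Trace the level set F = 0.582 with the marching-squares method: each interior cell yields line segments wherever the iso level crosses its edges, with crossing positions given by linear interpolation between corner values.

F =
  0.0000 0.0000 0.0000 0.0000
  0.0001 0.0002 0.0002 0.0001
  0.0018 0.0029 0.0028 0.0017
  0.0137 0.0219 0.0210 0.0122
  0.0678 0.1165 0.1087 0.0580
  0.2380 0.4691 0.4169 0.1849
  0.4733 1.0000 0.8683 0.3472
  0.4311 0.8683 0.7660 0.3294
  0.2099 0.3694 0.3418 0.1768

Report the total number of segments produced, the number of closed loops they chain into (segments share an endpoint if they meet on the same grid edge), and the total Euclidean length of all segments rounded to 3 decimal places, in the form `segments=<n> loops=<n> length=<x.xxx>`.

cell (5,0): code 0100 → (5.213,1.000)–(6.000,0.206)
cell (5,1): code 1100 → (5.366,2.000)–(5.213,1.000)
cell (5,2): code 1000 → (6.000,2.549)–(5.366,2.000)
cell (6,0): code 0110 → (6.000,0.206)–(7.000,0.345)
cell (6,2): code 1001 → (7.000,2.421)–(6.000,2.549)
cell (7,0): code 0010 → (7.000,0.345)–(7.574,1.000)
cell (7,1): code 0011 → (7.574,1.000)–(7.434,2.000)
cell (7,2): code 0001 → (7.434,2.000)–(7.000,2.421)
total: 8 segments, chained into 1 closed loop(s), length Σ = 7.471692

segments=8 loops=1 length=7.472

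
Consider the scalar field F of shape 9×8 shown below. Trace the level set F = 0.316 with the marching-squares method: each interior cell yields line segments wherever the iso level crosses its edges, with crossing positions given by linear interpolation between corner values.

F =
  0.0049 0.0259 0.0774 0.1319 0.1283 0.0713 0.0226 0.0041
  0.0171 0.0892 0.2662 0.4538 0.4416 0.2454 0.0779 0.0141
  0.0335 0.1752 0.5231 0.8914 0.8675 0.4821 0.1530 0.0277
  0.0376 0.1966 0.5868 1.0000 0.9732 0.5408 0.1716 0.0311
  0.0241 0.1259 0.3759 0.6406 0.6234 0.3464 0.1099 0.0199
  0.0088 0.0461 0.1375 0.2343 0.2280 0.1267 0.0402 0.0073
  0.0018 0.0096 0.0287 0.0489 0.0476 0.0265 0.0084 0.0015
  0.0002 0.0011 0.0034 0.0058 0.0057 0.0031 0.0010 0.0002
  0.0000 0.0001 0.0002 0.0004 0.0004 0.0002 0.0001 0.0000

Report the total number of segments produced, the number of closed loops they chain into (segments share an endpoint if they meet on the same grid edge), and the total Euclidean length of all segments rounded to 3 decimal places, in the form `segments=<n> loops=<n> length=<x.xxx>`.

segments=16 loops=1 length=13.350

cell (0,2): code 0100 → (0.572,3.000)–(1.000,2.265)
cell (0,3): code 1100 → (0.599,4.000)–(0.572,3.000)
cell (0,4): code 1000 → (1.000,4.640)–(0.599,4.000)
cell (1,1): code 0100 → (1.194,2.000)–(2.000,1.405)
cell (1,2): code 1110 → (1.000,2.265)–(1.194,2.000)
cell (1,4): code 1101 → (1.298,5.000)–(1.000,4.640)
cell (1,5): code 1000 → (2.000,5.505)–(1.298,5.000)
cell (2,1): code 0110 → (2.000,1.405)–(3.000,1.306)
cell (2,5): code 1001 → (3.000,5.609)–(2.000,5.505)
cell (3,1): code 0110 → (3.000,1.306)–(4.000,1.760)
cell (3,5): code 1001 → (4.000,5.129)–(3.000,5.609)
cell (4,1): code 0010 → (4.000,1.760)–(4.251,2.000)
cell (4,2): code 0011 → (4.251,2.000)–(4.799,3.000)
cell (4,3): code 0011 → (4.799,3.000)–(4.777,4.000)
cell (4,4): code 0011 → (4.777,4.000)–(4.138,5.000)
cell (4,5): code 0001 → (4.138,5.000)–(4.000,5.129)
total: 16 segments, chained into 1 closed loop(s), length Σ = 13.349715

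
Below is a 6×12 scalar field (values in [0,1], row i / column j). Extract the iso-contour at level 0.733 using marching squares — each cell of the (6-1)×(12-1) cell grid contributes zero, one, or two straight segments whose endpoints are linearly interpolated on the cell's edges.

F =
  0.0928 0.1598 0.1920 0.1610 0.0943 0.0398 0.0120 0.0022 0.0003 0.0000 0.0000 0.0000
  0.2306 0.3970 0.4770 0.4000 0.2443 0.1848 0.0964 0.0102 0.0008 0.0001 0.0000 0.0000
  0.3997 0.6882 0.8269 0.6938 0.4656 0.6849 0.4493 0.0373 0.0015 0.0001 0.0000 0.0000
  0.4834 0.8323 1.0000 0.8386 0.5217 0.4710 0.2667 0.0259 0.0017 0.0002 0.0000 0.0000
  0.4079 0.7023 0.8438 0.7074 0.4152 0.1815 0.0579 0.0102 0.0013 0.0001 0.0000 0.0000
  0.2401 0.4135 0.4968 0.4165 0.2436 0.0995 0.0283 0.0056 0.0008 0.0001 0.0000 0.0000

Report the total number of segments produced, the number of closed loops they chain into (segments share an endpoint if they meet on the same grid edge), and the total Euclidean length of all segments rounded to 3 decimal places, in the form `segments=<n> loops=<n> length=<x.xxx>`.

segments=12 loops=1 length=7.875

cell (1,1): code 0100 → (1.732,2.000)–(2.000,1.323)
cell (1,2): code 1000 → (2.000,2.705)–(1.732,2.000)
cell (2,0): code 0100 → (2.311,1.000)–(3.000,0.715)
cell (2,1): code 1110 → (2.000,1.323)–(2.311,1.000)
cell (2,2): code 1101 → (2.271,3.000)–(2.000,2.705)
cell (2,3): code 1000 → (3.000,3.333)–(2.271,3.000)
cell (3,0): code 0010 → (3.000,0.715)–(3.764,1.000)
cell (3,1): code 0111 → (3.764,1.000)–(4.000,1.217)
cell (3,2): code 1011 → (4.000,2.812)–(3.805,3.000)
cell (3,3): code 0001 → (3.805,3.000)–(3.000,3.333)
cell (4,1): code 0010 → (4.000,1.217)–(4.319,2.000)
cell (4,2): code 0001 → (4.319,2.000)–(4.000,2.812)
total: 12 segments, chained into 1 closed loop(s), length Σ = 7.874933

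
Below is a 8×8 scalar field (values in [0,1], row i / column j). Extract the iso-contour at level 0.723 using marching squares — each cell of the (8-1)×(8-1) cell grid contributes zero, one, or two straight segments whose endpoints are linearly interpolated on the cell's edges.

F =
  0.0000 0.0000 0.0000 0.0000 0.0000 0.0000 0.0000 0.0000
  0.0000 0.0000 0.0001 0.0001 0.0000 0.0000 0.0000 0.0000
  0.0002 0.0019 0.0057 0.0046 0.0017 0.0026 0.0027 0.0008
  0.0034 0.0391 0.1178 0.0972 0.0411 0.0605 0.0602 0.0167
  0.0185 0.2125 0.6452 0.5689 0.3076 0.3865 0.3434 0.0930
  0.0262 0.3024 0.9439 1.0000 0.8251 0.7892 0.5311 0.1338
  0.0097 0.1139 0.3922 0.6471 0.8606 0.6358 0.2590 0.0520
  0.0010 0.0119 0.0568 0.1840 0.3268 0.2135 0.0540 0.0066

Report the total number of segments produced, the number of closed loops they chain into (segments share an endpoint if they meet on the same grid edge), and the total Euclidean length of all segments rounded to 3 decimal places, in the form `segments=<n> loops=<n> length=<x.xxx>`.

cell (4,1): code 0100 → (4.260,2.000)–(5.000,1.656)
cell (4,2): code 1100 → (4.357,3.000)–(4.260,2.000)
cell (4,3): code 1100 → (4.803,4.000)–(4.357,3.000)
cell (4,4): code 1100 → (4.836,5.000)–(4.803,4.000)
cell (4,5): code 1000 → (5.000,5.256)–(4.836,5.000)
cell (5,1): code 0010 → (5.000,1.656)–(5.400,2.000)
cell (5,2): code 0011 → (5.400,2.000)–(5.785,3.000)
cell (5,3): code 0111 → (5.785,3.000)–(6.000,3.356)
cell (5,4): code 1011 → (6.000,4.612)–(5.432,5.000)
cell (5,5): code 0001 → (5.432,5.000)–(5.000,5.256)
cell (6,3): code 0010 → (6.000,3.356)–(6.258,4.000)
cell (6,4): code 0001 → (6.258,4.000)–(6.000,4.612)
total: 12 segments, chained into 1 closed loop(s), length Σ = 8.783798

segments=12 loops=1 length=8.784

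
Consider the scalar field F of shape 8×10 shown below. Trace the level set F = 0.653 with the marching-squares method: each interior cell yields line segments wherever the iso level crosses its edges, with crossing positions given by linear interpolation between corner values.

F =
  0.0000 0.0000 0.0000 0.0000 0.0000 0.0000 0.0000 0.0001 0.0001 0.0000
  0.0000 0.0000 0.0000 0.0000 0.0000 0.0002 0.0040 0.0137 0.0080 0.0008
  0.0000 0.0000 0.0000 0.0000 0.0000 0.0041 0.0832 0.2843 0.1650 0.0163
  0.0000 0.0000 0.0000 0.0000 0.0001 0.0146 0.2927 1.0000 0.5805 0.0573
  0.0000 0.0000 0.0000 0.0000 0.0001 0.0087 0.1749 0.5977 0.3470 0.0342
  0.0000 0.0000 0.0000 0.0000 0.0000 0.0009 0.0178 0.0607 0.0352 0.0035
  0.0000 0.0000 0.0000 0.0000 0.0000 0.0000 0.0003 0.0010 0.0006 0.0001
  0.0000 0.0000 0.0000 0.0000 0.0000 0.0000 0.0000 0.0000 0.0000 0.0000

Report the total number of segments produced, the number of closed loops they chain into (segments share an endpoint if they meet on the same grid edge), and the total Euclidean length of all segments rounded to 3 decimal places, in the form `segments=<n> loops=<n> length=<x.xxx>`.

cell (2,6): code 0100 → (2.515,7.000)–(3.000,6.509)
cell (2,7): code 1000 → (3.000,7.827)–(2.515,7.000)
cell (3,6): code 0010 → (3.000,6.509)–(3.863,7.000)
cell (3,7): code 0001 → (3.863,7.000)–(3.000,7.827)
total: 4 segments, chained into 1 closed loop(s), length Σ = 3.835919

segments=4 loops=1 length=3.836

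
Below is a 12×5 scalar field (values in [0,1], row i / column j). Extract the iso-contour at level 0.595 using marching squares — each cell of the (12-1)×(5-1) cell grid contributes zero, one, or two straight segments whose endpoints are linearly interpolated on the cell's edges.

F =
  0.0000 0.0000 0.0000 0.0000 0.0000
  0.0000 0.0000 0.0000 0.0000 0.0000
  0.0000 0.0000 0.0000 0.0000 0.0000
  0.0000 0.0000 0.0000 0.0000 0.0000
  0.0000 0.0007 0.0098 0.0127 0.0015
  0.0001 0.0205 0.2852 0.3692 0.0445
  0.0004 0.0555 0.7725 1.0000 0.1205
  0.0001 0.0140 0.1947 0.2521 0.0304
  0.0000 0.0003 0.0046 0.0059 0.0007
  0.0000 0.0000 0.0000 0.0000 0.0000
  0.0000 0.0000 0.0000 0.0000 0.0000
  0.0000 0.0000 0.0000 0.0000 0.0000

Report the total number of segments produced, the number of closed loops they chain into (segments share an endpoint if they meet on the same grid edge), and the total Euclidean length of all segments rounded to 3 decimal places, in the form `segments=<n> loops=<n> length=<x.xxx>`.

segments=6 loops=1 length=4.401

cell (5,1): code 0100 → (5.636,2.000)–(6.000,1.752)
cell (5,2): code 1100 → (5.358,3.000)–(5.636,2.000)
cell (5,3): code 1000 → (6.000,3.460)–(5.358,3.000)
cell (6,1): code 0010 → (6.000,1.752)–(6.307,2.000)
cell (6,2): code 0011 → (6.307,2.000)–(6.542,3.000)
cell (6,3): code 0001 → (6.542,3.000)–(6.000,3.460)
total: 6 segments, chained into 1 closed loop(s), length Σ = 4.400845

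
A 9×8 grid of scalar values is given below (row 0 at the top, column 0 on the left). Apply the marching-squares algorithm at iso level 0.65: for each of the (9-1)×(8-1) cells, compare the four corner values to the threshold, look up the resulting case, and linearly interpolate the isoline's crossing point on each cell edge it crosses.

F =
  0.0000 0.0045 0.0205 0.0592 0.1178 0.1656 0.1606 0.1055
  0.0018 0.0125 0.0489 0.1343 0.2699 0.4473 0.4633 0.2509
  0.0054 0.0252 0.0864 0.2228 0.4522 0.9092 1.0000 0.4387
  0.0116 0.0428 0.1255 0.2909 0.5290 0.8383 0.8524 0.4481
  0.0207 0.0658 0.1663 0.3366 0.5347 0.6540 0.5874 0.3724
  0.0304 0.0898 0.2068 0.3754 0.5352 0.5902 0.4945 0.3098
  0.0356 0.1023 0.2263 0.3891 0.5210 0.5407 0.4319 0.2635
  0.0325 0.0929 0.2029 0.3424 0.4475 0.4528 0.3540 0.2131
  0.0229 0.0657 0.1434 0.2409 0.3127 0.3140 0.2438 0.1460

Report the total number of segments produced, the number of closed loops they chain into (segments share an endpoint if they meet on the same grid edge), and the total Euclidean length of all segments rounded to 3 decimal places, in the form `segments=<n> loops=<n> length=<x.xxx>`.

cell (1,4): code 0100 → (1.439,5.000)–(2.000,4.433)
cell (1,5): code 1100 → (1.348,6.000)–(1.439,5.000)
cell (1,6): code 1000 → (2.000,6.624)–(1.348,6.000)
cell (2,4): code 0110 → (2.000,4.433)–(3.000,4.391)
cell (2,6): code 1001 → (3.000,6.501)–(2.000,6.624)
cell (3,4): code 0110 → (3.000,4.391)–(4.000,4.966)
cell (3,5): code 1011 → (4.000,5.060)–(3.764,6.000)
cell (3,6): code 0001 → (3.764,6.000)–(3.000,6.501)
cell (4,4): code 0010 → (4.000,4.966)–(4.063,5.000)
cell (4,5): code 0001 → (4.063,5.000)–(4.000,5.060)
total: 10 segments, chained into 1 closed loop(s), length Σ = 7.906630

segments=10 loops=1 length=7.907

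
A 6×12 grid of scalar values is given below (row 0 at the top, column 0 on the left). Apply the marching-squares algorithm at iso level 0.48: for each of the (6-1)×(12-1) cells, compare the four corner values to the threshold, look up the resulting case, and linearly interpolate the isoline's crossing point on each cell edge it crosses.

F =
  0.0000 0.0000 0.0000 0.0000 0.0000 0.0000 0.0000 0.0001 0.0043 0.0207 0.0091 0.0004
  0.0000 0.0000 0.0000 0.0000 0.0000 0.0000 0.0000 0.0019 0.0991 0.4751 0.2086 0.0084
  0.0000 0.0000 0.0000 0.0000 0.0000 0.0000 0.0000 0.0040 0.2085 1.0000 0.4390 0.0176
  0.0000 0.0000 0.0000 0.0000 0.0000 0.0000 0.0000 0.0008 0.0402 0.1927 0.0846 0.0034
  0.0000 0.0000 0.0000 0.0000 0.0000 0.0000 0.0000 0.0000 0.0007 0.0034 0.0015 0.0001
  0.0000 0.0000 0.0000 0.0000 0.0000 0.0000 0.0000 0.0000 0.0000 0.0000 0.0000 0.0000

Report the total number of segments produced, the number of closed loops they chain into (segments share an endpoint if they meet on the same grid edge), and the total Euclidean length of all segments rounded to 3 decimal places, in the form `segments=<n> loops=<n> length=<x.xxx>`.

segments=4 loops=1 length=4.594

cell (1,8): code 0100 → (1.009,9.000)–(2.000,8.343)
cell (1,9): code 1000 → (2.000,9.927)–(1.009,9.000)
cell (2,8): code 0010 → (2.000,8.343)–(2.644,9.000)
cell (2,9): code 0001 → (2.644,9.000)–(2.000,9.927)
total: 4 segments, chained into 1 closed loop(s), length Σ = 4.594207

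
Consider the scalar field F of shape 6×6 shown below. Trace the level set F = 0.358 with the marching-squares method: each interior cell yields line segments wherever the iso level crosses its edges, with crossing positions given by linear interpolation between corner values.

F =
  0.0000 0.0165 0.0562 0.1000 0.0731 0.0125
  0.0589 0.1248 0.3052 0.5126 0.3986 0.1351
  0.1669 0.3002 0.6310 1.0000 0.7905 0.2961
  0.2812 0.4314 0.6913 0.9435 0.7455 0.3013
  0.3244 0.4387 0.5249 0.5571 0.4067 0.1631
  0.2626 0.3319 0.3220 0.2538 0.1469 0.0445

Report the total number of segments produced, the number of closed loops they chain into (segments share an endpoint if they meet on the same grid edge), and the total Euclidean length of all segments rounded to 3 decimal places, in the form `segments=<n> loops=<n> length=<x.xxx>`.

segments=16 loops=1 length=13.648

cell (0,2): code 0100 → (0.625,3.000)–(1.000,2.255)
cell (0,3): code 1100 → (0.875,4.000)–(0.625,3.000)
cell (0,4): code 1000 → (1.000,4.154)–(0.875,4.000)
cell (1,1): code 0100 → (1.162,2.000)–(2.000,1.175)
cell (1,2): code 1110 → (1.000,2.255)–(1.162,2.000)
cell (1,4): code 1001 → (2.000,4.875)–(1.000,4.154)
cell (2,0): code 0100 → (2.441,1.000)–(3.000,0.511)
cell (2,1): code 1110 → (2.000,1.175)–(2.441,1.000)
cell (2,4): code 1001 → (3.000,4.872)–(2.000,4.875)
cell (3,0): code 0110 → (3.000,0.511)–(4.000,0.294)
cell (3,4): code 1001 → (4.000,4.200)–(3.000,4.872)
cell (4,0): code 0010 → (4.000,0.294)–(4.756,1.000)
cell (4,1): code 0011 → (4.756,1.000)–(4.823,2.000)
cell (4,2): code 0011 → (4.823,2.000)–(4.656,3.000)
cell (4,3): code 0011 → (4.656,3.000)–(4.187,4.000)
cell (4,4): code 0001 → (4.187,4.000)–(4.000,4.200)
total: 16 segments, chained into 1 closed loop(s), length Σ = 13.647673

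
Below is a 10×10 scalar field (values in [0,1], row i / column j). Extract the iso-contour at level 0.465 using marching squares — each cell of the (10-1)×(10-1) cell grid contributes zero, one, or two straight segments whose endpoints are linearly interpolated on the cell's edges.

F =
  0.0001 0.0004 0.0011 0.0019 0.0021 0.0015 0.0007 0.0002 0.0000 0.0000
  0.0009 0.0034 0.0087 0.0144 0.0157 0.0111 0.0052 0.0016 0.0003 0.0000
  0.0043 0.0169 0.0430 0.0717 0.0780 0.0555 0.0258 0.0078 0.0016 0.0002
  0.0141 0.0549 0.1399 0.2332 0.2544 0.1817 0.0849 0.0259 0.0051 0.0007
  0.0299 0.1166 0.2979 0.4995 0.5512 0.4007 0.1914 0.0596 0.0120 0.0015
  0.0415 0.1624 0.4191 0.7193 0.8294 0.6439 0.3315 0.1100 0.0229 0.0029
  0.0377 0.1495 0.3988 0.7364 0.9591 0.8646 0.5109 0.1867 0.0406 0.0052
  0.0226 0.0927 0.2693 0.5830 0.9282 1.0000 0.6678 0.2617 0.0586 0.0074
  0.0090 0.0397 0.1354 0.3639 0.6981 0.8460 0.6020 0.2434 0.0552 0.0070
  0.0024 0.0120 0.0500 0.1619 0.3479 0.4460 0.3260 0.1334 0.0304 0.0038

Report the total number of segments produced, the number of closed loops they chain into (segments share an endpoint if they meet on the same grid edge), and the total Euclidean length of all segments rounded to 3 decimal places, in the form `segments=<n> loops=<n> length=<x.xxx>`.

segments=18 loops=1 length=14.758

cell (3,2): code 0100 → (3.870,3.000)–(4.000,2.829)
cell (3,3): code 1100 → (3.710,4.000)–(3.870,3.000)
cell (3,4): code 1000 → (4.000,4.573)–(3.710,4.000)
cell (4,2): code 0110 → (4.000,2.829)–(5.000,2.153)
cell (4,4): code 1101 → (4.264,5.000)–(4.000,4.573)
cell (4,5): code 1000 → (5.000,5.573)–(4.264,5.000)
cell (5,2): code 0110 → (5.000,2.153)–(6.000,2.196)
cell (5,5): code 1101 → (5.744,6.000)–(5.000,5.573)
cell (5,6): code 1000 → (6.000,6.142)–(5.744,6.000)
cell (6,2): code 0110 → (6.000,2.196)–(7.000,2.624)
cell (6,6): code 1001 → (7.000,6.499)–(6.000,6.142)
cell (7,2): code 0010 → (7.000,2.624)–(7.539,3.000)
cell (7,3): code 0111 → (7.539,3.000)–(8.000,3.303)
cell (7,6): code 1001 → (8.000,6.382)–(7.000,6.499)
cell (8,3): code 0010 → (8.000,3.303)–(8.666,4.000)
cell (8,4): code 0011 → (8.666,4.000)–(8.953,5.000)
cell (8,5): code 0011 → (8.953,5.000)–(8.496,6.000)
cell (8,6): code 0001 → (8.496,6.000)–(8.000,6.382)
total: 18 segments, chained into 1 closed loop(s), length Σ = 14.758073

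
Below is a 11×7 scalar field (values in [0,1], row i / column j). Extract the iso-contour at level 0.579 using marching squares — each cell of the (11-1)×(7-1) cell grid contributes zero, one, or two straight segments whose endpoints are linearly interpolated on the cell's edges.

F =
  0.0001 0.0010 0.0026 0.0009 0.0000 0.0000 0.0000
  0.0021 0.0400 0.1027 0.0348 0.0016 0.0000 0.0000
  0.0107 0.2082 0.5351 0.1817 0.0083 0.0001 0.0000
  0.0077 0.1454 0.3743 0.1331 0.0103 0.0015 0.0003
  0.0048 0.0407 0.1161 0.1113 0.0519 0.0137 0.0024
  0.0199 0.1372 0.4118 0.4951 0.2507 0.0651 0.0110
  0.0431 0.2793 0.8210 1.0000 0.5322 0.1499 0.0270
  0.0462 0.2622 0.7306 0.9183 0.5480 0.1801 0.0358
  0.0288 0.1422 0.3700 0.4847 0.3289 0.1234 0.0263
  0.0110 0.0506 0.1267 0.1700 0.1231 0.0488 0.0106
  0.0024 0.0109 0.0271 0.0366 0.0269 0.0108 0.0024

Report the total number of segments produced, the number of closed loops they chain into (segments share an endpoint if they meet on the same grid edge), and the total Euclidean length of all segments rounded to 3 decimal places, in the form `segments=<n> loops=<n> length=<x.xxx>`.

segments=8 loops=1 length=7.804

cell (5,1): code 0100 → (5.409,2.000)–(6.000,1.553)
cell (5,2): code 1100 → (5.166,3.000)–(5.409,2.000)
cell (5,3): code 1000 → (6.000,3.900)–(5.166,3.000)
cell (6,1): code 0110 → (6.000,1.553)–(7.000,1.676)
cell (6,3): code 1001 → (7.000,3.916)–(6.000,3.900)
cell (7,1): code 0010 → (7.000,1.676)–(7.420,2.000)
cell (7,2): code 0011 → (7.420,2.000)–(7.783,3.000)
cell (7,3): code 0001 → (7.783,3.000)–(7.000,3.916)
total: 8 segments, chained into 1 closed loop(s), length Σ = 7.803736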